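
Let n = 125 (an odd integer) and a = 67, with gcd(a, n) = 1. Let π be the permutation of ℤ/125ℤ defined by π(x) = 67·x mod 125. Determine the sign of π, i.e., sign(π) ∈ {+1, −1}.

-1

Start at x=67: 67 → 114 → 13 → 121 → 107 → 44 → 73 → … (one orbit).
4 cycles of lengths [100, 20, 4, 1].
Σ(ℓ_i−1) = 125−4 = 121; sign = (−1)^121 = -1.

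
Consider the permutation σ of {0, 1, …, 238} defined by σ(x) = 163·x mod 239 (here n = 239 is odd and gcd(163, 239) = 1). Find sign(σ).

+1

Trace 22: π^k(22) = [22, 1, 163, 40, 67, 166, 51] for k=0..6.
Cycle type of π: 17×14 + 1; total 15 cycles.
n − c = 239 − 15 = 224; sign = (−1)^224 = +1.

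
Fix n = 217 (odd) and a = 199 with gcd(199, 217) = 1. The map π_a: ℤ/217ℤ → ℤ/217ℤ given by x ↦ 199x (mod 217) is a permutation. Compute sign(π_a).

+1

Trace 78: π^k(78) = [78, 115, 100, 153, 67, 96, 8] for k=0..6.
π_199 has 9 disjoint cycles with lengths [30, 30, 30, 30, 30, 30, 30, 6, 1] on {0,…,216}.
With 9 cycles on 217 points, sign = (−1)^{217−9} = +1.
Zolotarev: (199|217) = +1, matching the cycle-count sign.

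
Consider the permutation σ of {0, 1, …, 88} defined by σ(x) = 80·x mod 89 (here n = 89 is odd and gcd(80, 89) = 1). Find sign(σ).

+1

Orbit of 53 under x↦80x: [53, 57, 21, 78, 10, 88, 9]… (length divides ord_89(80)).
π_80 has 3 disjoint cycles with lengths [44, 44, 1] on {0,…,88}.
89 − 3 = 86 transpositions; sign(π) = (−1)^86 = +1.
The Jacobi symbol (80|89) = +1 (Zolotarev) agrees.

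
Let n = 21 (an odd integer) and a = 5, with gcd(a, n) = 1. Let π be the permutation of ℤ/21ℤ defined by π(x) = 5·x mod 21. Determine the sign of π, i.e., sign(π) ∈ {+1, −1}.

Start at x=4: 4 → 20 → 16 → 17 → 1 → 5 → 4 (one orbit).
Cycle lengths of π_5 on ℤ/21ℤ: [6, 6, 6, 2, 1]; 5 cycles in total.
Σ(ℓ_i−1) = 21−5 = 16; sign = (−1)^16 = +1.
Check: (5/21) = +1 by Zolotarev.

+1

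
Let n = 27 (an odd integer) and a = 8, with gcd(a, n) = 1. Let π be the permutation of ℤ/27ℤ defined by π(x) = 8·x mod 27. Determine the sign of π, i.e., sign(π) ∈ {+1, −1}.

-1

Start at x=26: 26 → 19 → 17 → 1 → 8 → 10 → 26 (one orbit).
8 cycles of lengths [6, 6, 6, 2, 2, 2, 2, 1].
n − c = 27 − 8 = 19; sign = (−1)^19 = -1.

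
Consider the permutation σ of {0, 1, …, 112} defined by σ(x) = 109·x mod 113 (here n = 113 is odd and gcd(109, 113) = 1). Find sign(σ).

Trace 28: π^k(28) = [28, 1, 109, 16, 49, 30, 106] for k=0..6.
Cycle type of π: 7×16 + 1; total 17 cycles.
sign(π) = (−1)^{n − #cycles} = (−1)^{113−17} = (−1)^96 = +1.
Check: (109/113) = +1 by Zolotarev.

+1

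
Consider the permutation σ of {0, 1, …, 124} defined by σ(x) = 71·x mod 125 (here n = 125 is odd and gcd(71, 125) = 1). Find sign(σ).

+1

Trace 11: π^k(11) = [11, 31, 76, 21, 116, 111, 6] for k=0..6.
Cycle type of π: 25×4 + 5×4 + 1×5; total 13 cycles.
125 − 13 = 112 transpositions; sign(π) = (−1)^112 = +1.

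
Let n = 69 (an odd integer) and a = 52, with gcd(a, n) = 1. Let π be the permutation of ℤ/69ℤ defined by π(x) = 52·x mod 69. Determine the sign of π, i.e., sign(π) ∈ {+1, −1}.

+1

Trace 64: π^k(64) = [64, 16, 4, 1, 52, 13, 55] for k=0..6.
Decompose π into cycles: lengths [11, 11, 11, 11, 11, 11, 1, 1, 1] (9 cycles, including the fixed point 0).
With 9 cycles on 69 points, sign = (−1)^{69−9} = +1.
Via Zolotarev, sign(π_{52}) = (52|69) = +1.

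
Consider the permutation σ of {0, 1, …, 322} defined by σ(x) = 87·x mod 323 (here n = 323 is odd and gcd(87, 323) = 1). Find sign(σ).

+1

Trace 178: π^k(178) = [178, 305, 49, 64, 77, 239, 121] for k=0..6.
Cycle type of π: 24×12 + 8×2 + 3×6 + 1; total 21 cycles.
323 − 21 = 302 transpositions; sign(π) = (−1)^302 = +1.
(87|323)_J = +1 (Zolotarev's lemma cross-check).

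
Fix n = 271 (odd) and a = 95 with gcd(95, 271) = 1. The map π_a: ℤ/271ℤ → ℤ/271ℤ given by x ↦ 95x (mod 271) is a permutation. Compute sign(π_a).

-1

Start at x=167: 167 → 147 → 144 → 130 → 155 → 91 → 244 → … (one orbit).
Cycle type of π: 270 + 1; total 2 cycles.
2 cycles on 271: each ℓ→(−1)^(ℓ−1), product (−1)^269 = -1.
The Jacobi symbol (95|271) = -1 (Zolotarev) agrees.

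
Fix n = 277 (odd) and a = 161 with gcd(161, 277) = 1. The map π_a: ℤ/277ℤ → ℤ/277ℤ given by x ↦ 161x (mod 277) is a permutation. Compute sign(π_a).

+1

Trace 117: π^k(117) = [117, 1, 161, 160, 276, 116] for k=0..5.
Cycle lengths of π_161 on ℤ/277ℤ: [6, 6, 6, 6, 6, 6, 6, 6, 6, 6, 6, 6, 6, 6, 6, 6, 6, 6, 6, 6, 6, 6, 6, 6, 6, 6, 6, 6, 6, 6, 6, 6, 6, 6, 6, 6, 6, 6, 6, 6, 6, 6, 6, 6, 6, 6, 1]; 47 cycles in total.
Σ(ℓ_i−1) = 277−47 = 230; sign = (−1)^230 = +1.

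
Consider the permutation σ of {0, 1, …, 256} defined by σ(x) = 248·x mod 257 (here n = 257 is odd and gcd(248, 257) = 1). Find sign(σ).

+1

Trace 113: π^k(113) = [113, 11, 158, 120, 205, 211, 157] for k=0..6.
3 cycles of lengths [128, 128, 1].
With 3 cycles on 257 points, sign = (−1)^{257−3} = +1.
Via Zolotarev, sign(π_{248}) = (248|257) = +1.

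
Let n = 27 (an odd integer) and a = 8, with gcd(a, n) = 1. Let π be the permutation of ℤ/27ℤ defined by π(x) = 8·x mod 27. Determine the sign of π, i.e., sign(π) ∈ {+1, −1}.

Trace 1: π^k(1) = [1, 8, 10, 26, 19, 17] for k=0..5.
Decompose π into cycles: lengths [6, 6, 6, 2, 2, 2, 2, 1] (8 cycles, including the fixed point 0).
n − c = 27 − 8 = 19; sign = (−1)^19 = -1.

-1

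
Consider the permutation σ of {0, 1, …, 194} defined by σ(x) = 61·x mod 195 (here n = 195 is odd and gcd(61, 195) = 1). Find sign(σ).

Orbit of 61 under x↦61x: [61, 16, 1]… (length divides ord_195(61)).
Cycle type of π: 3×60 + 1×15; total 75 cycles.
75 cycles on 195: each ℓ→(−1)^(ℓ−1), product (−1)^120 = +1.
Zolotarev: (61|195) = +1, matching the cycle-count sign.

+1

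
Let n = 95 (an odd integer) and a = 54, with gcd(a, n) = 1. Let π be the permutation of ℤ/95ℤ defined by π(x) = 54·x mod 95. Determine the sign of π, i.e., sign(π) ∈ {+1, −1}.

+1

Orbit of 1 under x↦54x: [1, 54, 66, 49, 81, 4, 26]… (length divides ord_95(54)).
9 cycles of lengths [18, 18, 18, 18, 9, 9, 2, 2, 1].
n − c = 95 − 9 = 86; sign = (−1)^86 = +1.
The Jacobi symbol (54|95) = +1 (Zolotarev) agrees.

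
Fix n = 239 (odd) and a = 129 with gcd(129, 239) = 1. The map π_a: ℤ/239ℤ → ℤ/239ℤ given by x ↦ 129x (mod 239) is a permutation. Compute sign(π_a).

-1

Trace 25: π^k(25) = [25, 118, 165, 14, 133, 188, 113] for k=0..6.
The orbit structure of x ↦ 129x mod 239: 2 orbits of sizes [238, 1].
Σ(ℓ_i−1) = 239−2 = 237; sign = (−1)^237 = -1.
Via Zolotarev, sign(π_{129}) = (129|239) = -1.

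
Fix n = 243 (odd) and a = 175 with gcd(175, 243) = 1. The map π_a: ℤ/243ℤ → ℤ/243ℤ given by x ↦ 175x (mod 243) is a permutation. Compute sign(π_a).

Start at x=124: 124 → 73 → 139 → 25 → 1 → 175 → 7 → … (one orbit).
Decompose π into cycles: lengths [81, 81, 27, 27, 9, 9, 3, 3, 1, 1, 1] (11 cycles, including the fixed point 0).
Σ(ℓ_i−1) = 243−11 = 232; sign = (−1)^232 = +1.

+1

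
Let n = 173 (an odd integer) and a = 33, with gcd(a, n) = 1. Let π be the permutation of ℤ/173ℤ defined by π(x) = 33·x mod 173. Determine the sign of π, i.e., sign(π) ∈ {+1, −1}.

+1

Orbit of 1 under x↦33x: [1, 33, 51, 126, 6, 25, 133]… (length divides ord_173(33)).
Cycle lengths of π_33 on ℤ/173ℤ: [86, 86, 1]; 3 cycles in total.
sign(π) = (−1)^{n − #cycles} = (−1)^{173−3} = (−1)^170 = +1.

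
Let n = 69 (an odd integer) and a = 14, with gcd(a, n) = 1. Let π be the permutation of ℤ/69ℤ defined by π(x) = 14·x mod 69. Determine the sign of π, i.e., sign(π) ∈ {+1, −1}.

Start at x=38: 38 → 49 → 65 → 13 → 44 → 64 → 68 → … (one orbit).
5 cycles of lengths [22, 22, 22, 2, 1].
Σ(ℓ_i−1) = 69−5 = 64; sign = (−1)^64 = +1.
Check: (14/69) = +1 by Zolotarev.

+1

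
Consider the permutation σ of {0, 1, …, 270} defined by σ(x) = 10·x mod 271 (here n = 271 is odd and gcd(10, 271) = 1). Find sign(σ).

Trace 1: π^k(1) = [1, 10, 100, 187, 244] for k=0..4.
π_10 has 55 disjoint cycles with lengths [5, 5, 5, 5, 5, 5, 5, 5, 5, 5, 5, 5, 5, 5, 5, 5, 5, 5, 5, 5, 5, 5, 5, 5, 5, 5, 5, 5, 5, 5, 5, 5, 5, 5, 5, 5, 5, 5, 5, 5, 5, 5, 5, 5, 5, 5, 5, 5, 5, 5, 5, 5, 5, 5, 1] on {0,…,270}.
271 − 55 = 216 transpositions; sign(π) = (−1)^216 = +1.

+1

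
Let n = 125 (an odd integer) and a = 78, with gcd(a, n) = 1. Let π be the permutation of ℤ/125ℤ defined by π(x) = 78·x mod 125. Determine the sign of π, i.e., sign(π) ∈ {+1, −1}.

Start at x=32: 32 → 121 → 63 → 39 → 42 → 26 → 28 → … (one orbit).
Cycle type of π: 100 + 20 + 4 + 1; total 4 cycles.
4 cycles on 125: each ℓ→(−1)^(ℓ−1), product (−1)^121 = -1.

-1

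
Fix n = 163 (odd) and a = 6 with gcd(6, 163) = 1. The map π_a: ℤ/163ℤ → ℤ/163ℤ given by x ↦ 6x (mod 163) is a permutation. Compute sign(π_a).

+1

Orbit of 1 under x↦6x: [1, 6, 36, 53, 155, 115, 38]… (length divides ord_163(6)).
π_6 has 7 disjoint cycles with lengths [27, 27, 27, 27, 27, 27, 1] on {0,…,162}.
sign(π) = (−1)^{n − #cycles} = (−1)^{163−7} = (−1)^156 = +1.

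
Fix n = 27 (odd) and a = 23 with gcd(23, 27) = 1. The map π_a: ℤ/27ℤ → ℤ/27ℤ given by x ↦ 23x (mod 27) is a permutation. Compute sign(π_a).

Orbit of 1 under x↦23x: [1, 23, 16, 17, 13, 2, 19]… (length divides ord_27(23)).
π_23 has 4 disjoint cycles with lengths [18, 6, 2, 1] on {0,…,26}.
27 − 4 = 23 transpositions; sign(π) = (−1)^23 = -1.

-1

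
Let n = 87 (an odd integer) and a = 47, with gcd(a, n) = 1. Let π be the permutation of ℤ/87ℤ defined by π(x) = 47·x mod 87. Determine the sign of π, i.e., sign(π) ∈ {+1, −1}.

Orbit of 17 under x↦47x: [17, 16, 56, 22, 77, 52, 8]… (length divides ord_87(47)).
Cycle lengths of π_47 on ℤ/87ℤ: [28, 28, 28, 2, 1]; 5 cycles in total.
n − c = 87 − 5 = 82; sign = (−1)^82 = +1.
Via Zolotarev, sign(π_{47}) = (47|87) = +1.

+1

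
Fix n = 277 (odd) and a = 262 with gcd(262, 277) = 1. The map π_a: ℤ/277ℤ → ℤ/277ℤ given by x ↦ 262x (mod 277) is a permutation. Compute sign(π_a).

Trace 193: π^k(193) = [193, 152, 213, 129, 4, 217, 69] for k=0..6.
Decompose π into cycles: lengths [92, 92, 92, 1] (4 cycles, including the fixed point 0).
n − c = 277 − 4 = 273; sign = (−1)^273 = -1.
(262|277)_J = -1 (Zolotarev's lemma cross-check).

-1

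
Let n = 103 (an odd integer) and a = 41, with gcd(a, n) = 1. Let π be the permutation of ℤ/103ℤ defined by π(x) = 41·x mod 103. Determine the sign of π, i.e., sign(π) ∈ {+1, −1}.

Start at x=14: 14 → 59 → 50 → 93 → 2 → 82 → 66 → … (one orbit).
The orbit structure of x ↦ 41x mod 103: 3 orbits of sizes [51, 51, 1].
3 cycles on 103: each ℓ→(−1)^(ℓ−1), product (−1)^100 = +1.

+1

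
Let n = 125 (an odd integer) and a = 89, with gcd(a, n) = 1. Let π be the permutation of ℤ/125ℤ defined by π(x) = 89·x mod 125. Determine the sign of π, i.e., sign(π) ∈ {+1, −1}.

Start at x=121: 121 → 19 → 66 → 124 → 36 → 79 → 31 → … (one orbit).
Cycle type of π: 50×2 + 10×2 + 2×2 + 1; total 7 cycles.
sign(π) = (−1)^{n − #cycles} = (−1)^{125−7} = (−1)^118 = +1.
Check: (89/125) = +1 by Zolotarev.

+1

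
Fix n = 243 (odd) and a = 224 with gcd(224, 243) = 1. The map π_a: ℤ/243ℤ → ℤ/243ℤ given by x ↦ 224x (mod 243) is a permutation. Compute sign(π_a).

-1

Orbit of 64 under x↦224x: [64, 242, 19, 125, 55, 170, 172]… (length divides ord_243(224)).
Cycle type of π: 54×3 + 18×3 + 6×3 + 2×4 + 1; total 14 cycles.
Σ(ℓ_i−1) = 243−14 = 229; sign = (−1)^229 = -1.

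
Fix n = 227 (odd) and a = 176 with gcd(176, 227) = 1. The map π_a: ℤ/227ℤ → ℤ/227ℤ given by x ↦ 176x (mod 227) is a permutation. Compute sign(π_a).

+1

Trace 189: π^k(189) = [189, 122, 134, 203, 89, 1, 176] for k=0..6.
The orbit structure of x ↦ 176x mod 227: 3 orbits of sizes [113, 113, 1].
With 3 cycles on 227 points, sign = (−1)^{227−3} = +1.
The Jacobi symbol (176|227) = +1 (Zolotarev) agrees.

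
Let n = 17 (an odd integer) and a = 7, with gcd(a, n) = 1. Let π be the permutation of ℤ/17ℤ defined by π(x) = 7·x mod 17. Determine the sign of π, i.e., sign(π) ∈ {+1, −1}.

-1

Trace 13: π^k(13) = [13, 6, 8, 5, 1, 7, 15] for k=0..6.
π_7 has 2 disjoint cycles with lengths [16, 1] on {0,…,16}.
17 − 2 = 15 transpositions; sign(π) = (−1)^15 = -1.
The Jacobi symbol (7|17) = -1 (Zolotarev) agrees.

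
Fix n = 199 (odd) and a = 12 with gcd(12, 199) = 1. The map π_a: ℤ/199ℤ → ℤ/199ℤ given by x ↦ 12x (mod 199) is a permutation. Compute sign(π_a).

-1

Trace 135: π^k(135) = [135, 28, 137, 52, 27, 125, 107] for k=0..6.
π_12 has 4 disjoint cycles with lengths [66, 66, 66, 1] on {0,…,198}.
With 4 cycles on 199 points, sign = (−1)^{199−4} = -1.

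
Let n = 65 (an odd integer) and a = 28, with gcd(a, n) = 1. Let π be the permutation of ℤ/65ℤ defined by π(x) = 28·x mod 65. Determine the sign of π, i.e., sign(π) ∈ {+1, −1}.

+1

Trace 47: π^k(47) = [47, 16, 58, 64, 37, 61, 18] for k=0..6.
Cycle type of π: 12×5 + 4 + 1; total 7 cycles.
With 7 cycles on 65 points, sign = (−1)^{65−7} = +1.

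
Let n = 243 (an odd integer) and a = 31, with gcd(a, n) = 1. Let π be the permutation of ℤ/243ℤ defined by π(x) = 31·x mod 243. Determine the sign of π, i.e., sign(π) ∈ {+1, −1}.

+1

Start at x=229: 229 → 52 → 154 → 157 → 7 → 217 → 166 → … (one orbit).
Decompose π into cycles: lengths [81, 81, 27, 27, 9, 9, 3, 3, 1, 1, 1] (11 cycles, including the fixed point 0).
With 11 cycles on 243 points, sign = (−1)^{243−11} = +1.
The Jacobi symbol (31|243) = +1 (Zolotarev) agrees.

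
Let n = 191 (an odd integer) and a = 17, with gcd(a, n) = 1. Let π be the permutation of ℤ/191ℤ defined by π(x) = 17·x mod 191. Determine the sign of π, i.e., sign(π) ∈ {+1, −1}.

+1

Start at x=48: 48 → 52 → 120 → 130 → 109 → 134 → 177 → … (one orbit).
3 cycles of lengths [95, 95, 1].
3 cycles on 191: each ℓ→(−1)^(ℓ−1), product (−1)^188 = +1.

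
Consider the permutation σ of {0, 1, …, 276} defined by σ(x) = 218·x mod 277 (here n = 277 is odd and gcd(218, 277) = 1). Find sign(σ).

+1

Orbit of 236 under x↦218x: [236, 203, 211, 16, 164, 19, 264]… (length divides ord_277(218)).
Decompose π into cycles: lengths [23, 23, 23, 23, 23, 23, 23, 23, 23, 23, 23, 23, 1] (13 cycles, including the fixed point 0).
13 cycles on 277: each ℓ→(−1)^(ℓ−1), product (−1)^264 = +1.
Zolotarev: (218|277) = +1, matching the cycle-count sign.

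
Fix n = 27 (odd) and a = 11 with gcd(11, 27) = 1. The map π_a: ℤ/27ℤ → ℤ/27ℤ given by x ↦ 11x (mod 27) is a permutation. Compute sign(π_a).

Trace 14: π^k(14) = [14, 19, 20, 4, 17, 25, 5] for k=0..6.
Cycle type of π: 18 + 6 + 2 + 1; total 4 cycles.
Σ(ℓ_i−1) = 27−4 = 23; sign = (−1)^23 = -1.

-1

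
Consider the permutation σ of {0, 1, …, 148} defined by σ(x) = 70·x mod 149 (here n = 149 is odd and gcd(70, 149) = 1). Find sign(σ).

Trace 121: π^k(121) = [121, 126, 29, 93, 103, 58, 37] for k=0..6.
Cycle lengths of π_70 on ℤ/149ℤ: [148, 1]; 2 cycles in total.
149 − 2 = 147 transpositions; sign(π) = (−1)^147 = -1.

-1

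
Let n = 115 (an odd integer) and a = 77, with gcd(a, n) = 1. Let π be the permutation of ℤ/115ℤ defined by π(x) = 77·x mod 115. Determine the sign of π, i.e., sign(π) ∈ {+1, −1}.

-1

Orbit of 4 under x↦77x: [4, 78, 26, 47, 54, 18, 6]… (length divides ord_115(77)).
Decompose π into cycles: lengths [44, 44, 11, 11, 4, 1] (6 cycles, including the fixed point 0).
sign(π) = (−1)^{n − #cycles} = (−1)^{115−6} = (−1)^109 = -1.
The Jacobi symbol (77|115) = -1 (Zolotarev) agrees.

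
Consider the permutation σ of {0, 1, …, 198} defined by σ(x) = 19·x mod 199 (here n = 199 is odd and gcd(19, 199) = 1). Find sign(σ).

-1

Orbit of 180 under x↦19x: [180, 37, 106, 24, 58, 107, 43]… (length divides ord_199(19)).
Cycle lengths of π_19 on ℤ/199ℤ: [18, 18, 18, 18, 18, 18, 18, 18, 18, 18, 18, 1]; 12 cycles in total.
sign(π) = (−1)^{n − #cycles} = (−1)^{199−12} = (−1)^187 = -1.
(19|199)_J = -1 (Zolotarev's lemma cross-check).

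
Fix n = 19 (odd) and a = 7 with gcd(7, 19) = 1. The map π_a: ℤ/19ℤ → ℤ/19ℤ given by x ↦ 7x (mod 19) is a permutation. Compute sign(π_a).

Start at x=11: 11 → 1 → 7 → 11 (one orbit).
π_7 has 7 disjoint cycles with lengths [3, 3, 3, 3, 3, 3, 1] on {0,…,18}.
7 cycles on 19: each ℓ→(−1)^(ℓ−1), product (−1)^12 = +1.
Check: (7/19) = +1 by Zolotarev.

+1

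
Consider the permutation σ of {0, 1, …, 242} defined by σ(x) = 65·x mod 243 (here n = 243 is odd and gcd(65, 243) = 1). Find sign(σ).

Orbit of 224 under x↦65x: [224, 223, 158, 64, 29, 184, 53]… (length divides ord_243(65)).
π_65 has 6 disjoint cycles with lengths [162, 54, 18, 6, 2, 1] on {0,…,242}.
With 6 cycles on 243 points, sign = (−1)^{243−6} = -1.

-1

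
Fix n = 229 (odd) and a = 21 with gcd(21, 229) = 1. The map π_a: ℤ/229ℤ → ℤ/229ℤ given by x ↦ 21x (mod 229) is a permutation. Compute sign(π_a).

-1

Trace 218: π^k(218) = [218, 227, 187, 34, 27, 109, 228] for k=0..6.
The orbit structure of x ↦ 21x mod 229: 4 orbits of sizes [76, 76, 76, 1].
Σ(ℓ_i−1) = 229−4 = 225; sign = (−1)^225 = -1.
(21|229)_J = -1 (Zolotarev's lemma cross-check).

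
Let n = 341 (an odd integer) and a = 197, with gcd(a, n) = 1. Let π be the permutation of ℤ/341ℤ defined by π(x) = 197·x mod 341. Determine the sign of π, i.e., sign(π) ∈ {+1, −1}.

Trace 144: π^k(144) = [144, 65, 188, 208, 56, 120, 111] for k=0..6.
Cycle lengths of π_197 on ℤ/341ℤ: [30, 30, 30, 30, 30, 30, 30, 30, 30, 30, 30, 2, 2, 2, 2, 2, 1]; 17 cycles in total.
341 − 17 = 324 transpositions; sign(π) = (−1)^324 = +1.

+1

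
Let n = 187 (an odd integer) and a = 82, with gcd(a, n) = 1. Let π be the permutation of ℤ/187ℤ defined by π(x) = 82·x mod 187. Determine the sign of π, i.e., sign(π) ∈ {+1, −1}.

Orbit of 174 under x↦82x: [174, 56, 104, 113, 103, 31, 111]… (length divides ord_187(82)).
6 cycles of lengths [80, 80, 16, 5, 5, 1].
Σ(ℓ_i−1) = 187−6 = 181; sign = (−1)^181 = -1.
Zolotarev: (82|187) = -1, matching the cycle-count sign.

-1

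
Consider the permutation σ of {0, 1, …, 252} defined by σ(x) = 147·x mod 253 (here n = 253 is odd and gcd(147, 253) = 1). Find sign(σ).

Start at x=81: 81 → 16 → 75 → 146 → 210 → 4 → 82 → … (one orbit).
Cycle lengths of π_147 on ℤ/253ℤ: [55, 55, 55, 55, 11, 11, 5, 5, 1]; 9 cycles in total.
n − c = 253 − 9 = 244; sign = (−1)^244 = +1.
Via Zolotarev, sign(π_{147}) = (147|253) = +1.

+1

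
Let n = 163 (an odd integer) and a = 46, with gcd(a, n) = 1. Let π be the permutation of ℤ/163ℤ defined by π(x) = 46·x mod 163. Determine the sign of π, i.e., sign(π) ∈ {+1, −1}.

+1

Orbit of 151 under x↦46x: [151, 100, 36, 26, 55, 85, 161]… (length divides ord_163(46)).
The orbit structure of x ↦ 46x mod 163: 3 orbits of sizes [81, 81, 1].
Σ(ℓ_i−1) = 163−3 = 160; sign = (−1)^160 = +1.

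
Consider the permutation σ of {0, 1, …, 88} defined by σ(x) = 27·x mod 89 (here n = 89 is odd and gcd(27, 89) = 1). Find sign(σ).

-1

Orbit of 88 under x↦27x: [88, 62, 72, 75, 67, 29, 71]… (length divides ord_89(27)).
2 cycles of lengths [88, 1].
89 − 2 = 87 transpositions; sign(π) = (−1)^87 = -1.
Zolotarev: (27|89) = -1, matching the cycle-count sign.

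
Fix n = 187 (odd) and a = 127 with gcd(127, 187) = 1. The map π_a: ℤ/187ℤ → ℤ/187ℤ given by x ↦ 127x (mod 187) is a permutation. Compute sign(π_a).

-1

Trace 151: π^k(151) = [151, 103, 178, 166, 138, 135, 128] for k=0..6.
π_127 has 8 disjoint cycles with lengths [40, 40, 40, 40, 10, 8, 8, 1] on {0,…,186}.
Σ(ℓ_i−1) = 187−8 = 179; sign = (−1)^179 = -1.
Via Zolotarev, sign(π_{127}) = (127|187) = -1.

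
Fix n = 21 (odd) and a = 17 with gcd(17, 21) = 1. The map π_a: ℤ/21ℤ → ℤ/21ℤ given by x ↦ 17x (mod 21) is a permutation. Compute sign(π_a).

+1

Orbit of 20 under x↦17x: [20, 4, 5, 1, 17, 16]… (length divides ord_21(17)).
Cycle lengths of π_17 on ℤ/21ℤ: [6, 6, 6, 2, 1]; 5 cycles in total.
Σ(ℓ_i−1) = 21−5 = 16; sign = (−1)^16 = +1.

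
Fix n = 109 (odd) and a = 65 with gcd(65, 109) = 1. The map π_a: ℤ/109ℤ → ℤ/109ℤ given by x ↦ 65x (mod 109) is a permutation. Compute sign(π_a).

Start at x=22: 22 → 13 → 82 → 98 → 48 → 68 → 60 → … (one orbit).
The orbit structure of x ↦ 65x mod 109: 2 orbits of sizes [108, 1].
With 2 cycles on 109 points, sign = (−1)^{109−2} = -1.
Check: (65/109) = -1 by Zolotarev.

-1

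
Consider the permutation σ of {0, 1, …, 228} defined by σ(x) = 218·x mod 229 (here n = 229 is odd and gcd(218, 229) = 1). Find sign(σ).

Trace 16: π^k(16) = [16, 53, 104, 1, 218, 121, 43] for k=0..6.
Decompose π into cycles: lengths [19, 19, 19, 19, 19, 19, 19, 19, 19, 19, 19, 19, 1] (13 cycles, including the fixed point 0).
n − c = 229 − 13 = 216; sign = (−1)^216 = +1.
(218|229)_J = +1 (Zolotarev's lemma cross-check).

+1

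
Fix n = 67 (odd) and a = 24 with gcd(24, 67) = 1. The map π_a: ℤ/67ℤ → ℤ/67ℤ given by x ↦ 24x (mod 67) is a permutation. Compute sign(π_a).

Orbit of 25 under x↦24x: [25, 64, 62, 14, 1, 24, 40]… (length divides ord_67(24)).
Cycle type of π: 11×6 + 1; total 7 cycles.
67 − 7 = 60 transpositions; sign(π) = (−1)^60 = +1.
Check: (24/67) = +1 by Zolotarev.

+1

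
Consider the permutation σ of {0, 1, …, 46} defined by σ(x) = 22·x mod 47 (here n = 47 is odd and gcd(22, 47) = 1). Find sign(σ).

Start at x=38: 38 → 37 → 15 → 1 → 22 → 14 → 26 → … (one orbit).
Cycle type of π: 46 + 1; total 2 cycles.
sign(π) = (−1)^{n − #cycles} = (−1)^{47−2} = (−1)^45 = -1.
The Jacobi symbol (22|47) = -1 (Zolotarev) agrees.

-1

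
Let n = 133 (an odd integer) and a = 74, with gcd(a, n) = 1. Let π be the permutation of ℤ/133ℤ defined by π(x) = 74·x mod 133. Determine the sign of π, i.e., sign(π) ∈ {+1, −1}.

+1

Start at x=23: 23 → 106 → 130 → 44 → 64 → 81 → 9 → … (one orbit).
π_74 has 17 disjoint cycles with lengths [9, 9, 9, 9, 9, 9, 9, 9, 9, 9, 9, 9, 9, 9, 3, 3, 1] on {0,…,132}.
17 cycles on 133: each ℓ→(−1)^(ℓ−1), product (−1)^116 = +1.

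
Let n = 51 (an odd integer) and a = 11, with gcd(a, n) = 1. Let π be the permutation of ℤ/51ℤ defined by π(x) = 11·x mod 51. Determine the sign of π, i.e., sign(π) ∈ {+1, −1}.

+1

Trace 16: π^k(16) = [16, 23, 49, 29, 13, 41, 43] for k=0..6.
Decompose π into cycles: lengths [16, 16, 16, 2, 1] (5 cycles, including the fixed point 0).
With 5 cycles on 51 points, sign = (−1)^{51−5} = +1.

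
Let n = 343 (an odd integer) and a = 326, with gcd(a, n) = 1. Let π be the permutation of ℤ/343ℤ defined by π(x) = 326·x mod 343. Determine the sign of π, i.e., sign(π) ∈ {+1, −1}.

+1

Orbit of 60 under x↦326x: [60, 9, 190, 200, 30, 176, 95]… (length divides ord_343(326)).
π_326 has 7 disjoint cycles with lengths [147, 147, 21, 21, 3, 3, 1] on {0,…,342}.
With 7 cycles on 343 points, sign = (−1)^{343−7} = +1.
Zolotarev: (326|343) = +1, matching the cycle-count sign.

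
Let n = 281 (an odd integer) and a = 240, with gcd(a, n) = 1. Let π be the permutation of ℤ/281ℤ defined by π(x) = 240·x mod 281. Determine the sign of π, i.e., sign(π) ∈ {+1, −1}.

-1

Start at x=2: 2 → 199 → 271 → 129 → 50 → 198 → 31 → … (one orbit).
2 cycles of lengths [280, 1].
n − c = 281 − 2 = 279; sign = (−1)^279 = -1.
(240|281)_J = -1 (Zolotarev's lemma cross-check).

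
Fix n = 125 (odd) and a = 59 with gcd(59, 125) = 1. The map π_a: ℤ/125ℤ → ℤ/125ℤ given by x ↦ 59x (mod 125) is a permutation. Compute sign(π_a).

Start at x=91: 91 → 119 → 21 → 114 → 101 → 84 → 81 → … (one orbit).
The orbit structure of x ↦ 59x mod 125: 7 orbits of sizes [50, 50, 10, 10, 2, 2, 1].
n − c = 125 − 7 = 118; sign = (−1)^118 = +1.
Check: (59/125) = +1 by Zolotarev.

+1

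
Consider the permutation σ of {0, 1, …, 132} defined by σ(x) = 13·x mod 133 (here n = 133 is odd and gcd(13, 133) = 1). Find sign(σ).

+1

Trace 36: π^k(36) = [36, 69, 99, 90, 106, 48, 92] for k=0..6.
π_13 has 11 disjoint cycles with lengths [18, 18, 18, 18, 18, 18, 18, 2, 2, 2, 1] on {0,…,132}.
11 cycles on 133: each ℓ→(−1)^(ℓ−1), product (−1)^122 = +1.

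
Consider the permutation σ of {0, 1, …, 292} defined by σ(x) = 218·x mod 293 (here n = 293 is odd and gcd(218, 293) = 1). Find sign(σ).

Trace 281: π^k(281) = [281, 21, 183, 46, 66, 31, 19] for k=0..6.
π_218 has 2 disjoint cycles with lengths [292, 1] on {0,…,292}.
sign(π) = (−1)^{n − #cycles} = (−1)^{293−2} = (−1)^291 = -1.
Zolotarev: (218|293) = -1, matching the cycle-count sign.

-1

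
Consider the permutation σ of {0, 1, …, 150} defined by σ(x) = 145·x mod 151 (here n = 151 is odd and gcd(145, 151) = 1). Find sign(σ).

+1

Trace 121: π^k(121) = [121, 29, 128, 138, 78, 136, 90] for k=0..6.
π_145 has 3 disjoint cycles with lengths [75, 75, 1] on {0,…,150}.
n − c = 151 − 3 = 148; sign = (−1)^148 = +1.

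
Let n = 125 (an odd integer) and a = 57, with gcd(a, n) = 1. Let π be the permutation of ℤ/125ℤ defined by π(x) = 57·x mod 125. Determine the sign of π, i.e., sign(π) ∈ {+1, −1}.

-1

Trace 1: π^k(1) = [1, 57, 124, 68] for k=0..3.
The orbit structure of x ↦ 57x mod 125: 32 orbits of sizes [4, 4, 4, 4, 4, 4, 4, 4, 4, 4, 4, 4, 4, 4, 4, 4, 4, 4, 4, 4, 4, 4, 4, 4, 4, 4, 4, 4, 4, 4, 4, 1].
With 32 cycles on 125 points, sign = (−1)^{125−32} = -1.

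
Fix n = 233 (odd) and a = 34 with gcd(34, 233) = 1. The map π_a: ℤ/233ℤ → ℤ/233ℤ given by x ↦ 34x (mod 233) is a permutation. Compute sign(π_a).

-1

Start at x=187: 187 → 67 → 181 → 96 → 2 → 68 → 215 → … (one orbit).
Cycle lengths of π_34 on ℤ/233ℤ: [232, 1]; 2 cycles in total.
2 cycles on 233: each ℓ→(−1)^(ℓ−1), product (−1)^231 = -1.
(34|233)_J = -1 (Zolotarev's lemma cross-check).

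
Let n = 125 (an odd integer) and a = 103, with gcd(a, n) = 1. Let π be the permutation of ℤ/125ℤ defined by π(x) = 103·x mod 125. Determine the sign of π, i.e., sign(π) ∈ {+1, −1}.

-1

Orbit of 118 under x↦103x: [118, 29, 112, 36, 83, 49, 47]… (length divides ord_125(103)).
Cycle type of π: 100 + 20 + 4 + 1; total 4 cycles.
With 4 cycles on 125 points, sign = (−1)^{125−4} = -1.
Zolotarev: (103|125) = -1, matching the cycle-count sign.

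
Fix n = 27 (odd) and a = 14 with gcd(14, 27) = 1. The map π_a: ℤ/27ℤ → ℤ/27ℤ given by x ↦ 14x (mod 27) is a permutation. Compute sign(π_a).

Orbit of 2 under x↦14x: [2, 1, 14, 7, 17, 22, 11]… (length divides ord_27(14)).
4 cycles of lengths [18, 6, 2, 1].
sign(π) = (−1)^{n − #cycles} = (−1)^{27−4} = (−1)^23 = -1.
Zolotarev: (14|27) = -1, matching the cycle-count sign.

-1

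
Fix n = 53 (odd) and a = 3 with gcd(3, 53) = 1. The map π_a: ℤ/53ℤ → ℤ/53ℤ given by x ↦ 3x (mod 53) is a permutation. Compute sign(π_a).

-1

Orbit of 13 under x↦3x: [13, 39, 11, 33, 46, 32, 43]… (length divides ord_53(3)).
2 cycles of lengths [52, 1].
Σ(ℓ_i−1) = 53−2 = 51; sign = (−1)^51 = -1.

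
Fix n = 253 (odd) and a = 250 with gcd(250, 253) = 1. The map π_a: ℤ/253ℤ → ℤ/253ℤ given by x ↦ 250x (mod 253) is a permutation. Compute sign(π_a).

Trace 153: π^k(153) = [153, 47, 112, 170, 249, 12, 217] for k=0..6.
Cycle type of π: 110×2 + 22 + 10 + 1; total 5 cycles.
5 cycles on 253: each ℓ→(−1)^(ℓ−1), product (−1)^248 = +1.

+1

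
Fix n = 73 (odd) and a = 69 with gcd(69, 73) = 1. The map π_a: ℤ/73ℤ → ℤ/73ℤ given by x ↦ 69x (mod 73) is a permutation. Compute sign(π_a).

Trace 18: π^k(18) = [18, 1, 69, 16, 9, 37, 71] for k=0..6.
Cycle lengths of π_69 on ℤ/73ℤ: [18, 18, 18, 18, 1]; 5 cycles in total.
73 − 5 = 68 transpositions; sign(π) = (−1)^68 = +1.

+1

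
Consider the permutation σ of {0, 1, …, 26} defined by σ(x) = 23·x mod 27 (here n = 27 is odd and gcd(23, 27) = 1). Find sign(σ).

Trace 11: π^k(11) = [11, 10, 14, 25, 8, 22, 20] for k=0..6.
The orbit structure of x ↦ 23x mod 27: 4 orbits of sizes [18, 6, 2, 1].
27 − 4 = 23 transpositions; sign(π) = (−1)^23 = -1.

-1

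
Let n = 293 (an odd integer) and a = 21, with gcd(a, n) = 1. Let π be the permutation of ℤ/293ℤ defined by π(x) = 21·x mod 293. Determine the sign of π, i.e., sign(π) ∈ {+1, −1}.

Trace 247: π^k(247) = [247, 206, 224, 16, 43, 24, 211] for k=0..6.
The orbit structure of x ↦ 21x mod 293: 3 orbits of sizes [146, 146, 1].
n − c = 293 − 3 = 290; sign = (−1)^290 = +1.

+1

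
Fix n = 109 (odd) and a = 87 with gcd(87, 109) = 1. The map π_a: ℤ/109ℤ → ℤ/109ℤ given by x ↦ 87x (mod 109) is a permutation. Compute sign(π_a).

+1

Orbit of 102 under x↦87x: [102, 45, 100, 89, 4, 21, 83]… (length divides ord_109(87)).
Decompose π into cycles: lengths [54, 54, 1] (3 cycles, including the fixed point 0).
Σ(ℓ_i−1) = 109−3 = 106; sign = (−1)^106 = +1.
Zolotarev: (87|109) = +1, matching the cycle-count sign.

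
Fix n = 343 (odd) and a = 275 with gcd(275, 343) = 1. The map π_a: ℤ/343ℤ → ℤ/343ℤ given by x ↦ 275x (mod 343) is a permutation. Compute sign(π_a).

+1

Trace 50: π^k(50) = [50, 30, 18, 148, 226, 67, 246] for k=0..6.
π_275 has 31 disjoint cycles with lengths [21, 21, 21, 21, 21, 21, 21, 21, 21, 21, 21, 21, 21, 21, 3, 3, 3, 3, 3, 3, 3, 3, 3, 3, 3, 3, 3, 3, 3, 3, 1] on {0,…,342}.
343 − 31 = 312 transpositions; sign(π) = (−1)^312 = +1.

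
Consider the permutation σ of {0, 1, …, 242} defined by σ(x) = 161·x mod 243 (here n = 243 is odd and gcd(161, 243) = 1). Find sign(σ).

-1

Start at x=80: 80 → 1 → 161 → 163 → 242 → 82 → 80 (one orbit).
The orbit structure of x ↦ 161x mod 243: 68 orbits of sizes [6, 6, 6, 6, 6, 6, 6, 6, 6, 6, 6, 6, 6, 6, 6, 6, 6, 6, 6, 6, 6, 6, 6, 6, 6, 6, 6, 2, 2, 2, 2, 2, 2, 2, 2, 2, 2, 2, 2, 2, 2, 2, 2, 2, 2, 2, 2, 2, 2, 2, 2, 2, 2, 2, 2, 2, 2, 2, 2, 2, 2, 2, 2, 2, 2, 2, 2, 1].
68 cycles on 243: each ℓ→(−1)^(ℓ−1), product (−1)^175 = -1.
The Jacobi symbol (161|243) = -1 (Zolotarev) agrees.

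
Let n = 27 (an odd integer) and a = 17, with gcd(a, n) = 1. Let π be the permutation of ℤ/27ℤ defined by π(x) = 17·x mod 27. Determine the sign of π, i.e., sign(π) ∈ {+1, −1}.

-1

Start at x=17: 17 → 19 → 26 → 10 → 8 → 1 → 17 (one orbit).
Cycle type of π: 6×3 + 2×4 + 1; total 8 cycles.
sign(π) = (−1)^{n − #cycles} = (−1)^{27−8} = (−1)^19 = -1.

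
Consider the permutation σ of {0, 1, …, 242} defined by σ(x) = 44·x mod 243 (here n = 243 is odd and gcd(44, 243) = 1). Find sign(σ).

Orbit of 190 under x↦44x: [190, 98, 181, 188, 10, 197, 163]… (length divides ord_243(44)).
Cycle type of π: 54×3 + 18×3 + 6×3 + 2×4 + 1; total 14 cycles.
sign(π) = (−1)^{n − #cycles} = (−1)^{243−14} = (−1)^229 = -1.
Zolotarev: (44|243) = -1, matching the cycle-count sign.

-1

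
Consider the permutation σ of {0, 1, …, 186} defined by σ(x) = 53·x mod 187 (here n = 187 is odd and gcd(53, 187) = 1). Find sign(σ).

+1

Start at x=166: 166 → 9 → 103 → 36 → 38 → 144 → 152 → … (one orbit).
9 cycles of lengths [40, 40, 40, 40, 8, 8, 5, 5, 1].
sign(π) = (−1)^{n − #cycles} = (−1)^{187−9} = (−1)^178 = +1.
Via Zolotarev, sign(π_{53}) = (53|187) = +1.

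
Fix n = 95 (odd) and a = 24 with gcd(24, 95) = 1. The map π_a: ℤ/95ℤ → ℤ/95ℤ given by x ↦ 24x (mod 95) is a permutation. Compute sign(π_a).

Orbit of 81 under x↦24x: [81, 44, 11, 74, 66, 64, 16]… (length divides ord_95(24)).
Cycle type of π: 18×4 + 9×2 + 2×2 + 1; total 9 cycles.
n − c = 95 − 9 = 86; sign = (−1)^86 = +1.
Via Zolotarev, sign(π_{24}) = (24|95) = +1.

+1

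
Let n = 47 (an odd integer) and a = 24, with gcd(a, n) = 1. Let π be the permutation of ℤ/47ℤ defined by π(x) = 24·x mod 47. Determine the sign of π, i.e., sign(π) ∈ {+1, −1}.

Orbit of 2 under x↦24x: [2, 1, 24, 12, 6, 3, 25]… (length divides ord_47(24)).
Decompose π into cycles: lengths [23, 23, 1] (3 cycles, including the fixed point 0).
With 3 cycles on 47 points, sign = (−1)^{47−3} = +1.
Via Zolotarev, sign(π_{24}) = (24|47) = +1.

+1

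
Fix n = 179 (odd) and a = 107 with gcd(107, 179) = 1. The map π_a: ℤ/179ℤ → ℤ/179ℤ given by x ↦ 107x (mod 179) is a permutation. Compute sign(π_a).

Orbit of 151 under x↦107x: [151, 47, 17, 29, 60, 155, 117]… (length divides ord_179(107)).
3 cycles of lengths [89, 89, 1].
With 3 cycles on 179 points, sign = (−1)^{179−3} = +1.
Via Zolotarev, sign(π_{107}) = (107|179) = +1.

+1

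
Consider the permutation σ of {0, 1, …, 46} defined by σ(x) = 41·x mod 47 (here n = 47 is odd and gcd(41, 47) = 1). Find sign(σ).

Orbit of 30 under x↦41x: [30, 8, 46, 6, 11, 28, 20]… (length divides ord_47(41)).
Decompose π into cycles: lengths [46, 1] (2 cycles, including the fixed point 0).
sign(π) = (−1)^{n − #cycles} = (−1)^{47−2} = (−1)^45 = -1.
Via Zolotarev, sign(π_{41}) = (41|47) = -1.

-1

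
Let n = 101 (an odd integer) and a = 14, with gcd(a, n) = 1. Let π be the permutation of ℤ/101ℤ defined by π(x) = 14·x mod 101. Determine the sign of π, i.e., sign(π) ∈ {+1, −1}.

+1

Orbit of 36 under x↦14x: [36, 100, 87, 6, 84, 65, 1]… (length divides ord_101(14)).
Decompose π into cycles: lengths [10, 10, 10, 10, 10, 10, 10, 10, 10, 10, 1] (11 cycles, including the fixed point 0).
11 cycles on 101: each ℓ→(−1)^(ℓ−1), product (−1)^90 = +1.
(14|101)_J = +1 (Zolotarev's lemma cross-check).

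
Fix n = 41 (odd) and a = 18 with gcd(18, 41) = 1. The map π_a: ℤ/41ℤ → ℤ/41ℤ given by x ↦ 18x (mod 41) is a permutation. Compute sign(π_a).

+1

Start at x=18: 18 → 37 → 10 → 16 → 1 → 18 (one orbit).
Decompose π into cycles: lengths [5, 5, 5, 5, 5, 5, 5, 5, 1] (9 cycles, including the fixed point 0).
n − c = 41 − 9 = 32; sign = (−1)^32 = +1.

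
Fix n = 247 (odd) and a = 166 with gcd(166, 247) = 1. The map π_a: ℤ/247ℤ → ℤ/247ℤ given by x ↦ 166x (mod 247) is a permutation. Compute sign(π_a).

-1

Trace 9: π^k(9) = [9, 12, 16, 186, 1, 166, 139] for k=0..6.
Cycle lengths of π_166 on ℤ/247ℤ: [18, 18, 18, 18, 18, 18, 18, 18, 18, 18, 18, 18, 18, 6, 6, 1]; 16 cycles in total.
16 cycles on 247: each ℓ→(−1)^(ℓ−1), product (−1)^231 = -1.
(166|247)_J = -1 (Zolotarev's lemma cross-check).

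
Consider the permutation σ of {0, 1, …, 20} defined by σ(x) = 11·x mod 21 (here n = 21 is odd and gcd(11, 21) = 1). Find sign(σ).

Trace 16: π^k(16) = [16, 8, 4, 2, 1, 11] for k=0..5.
π_11 has 6 disjoint cycles with lengths [6, 6, 3, 3, 2, 1] on {0,…,20}.
With 6 cycles on 21 points, sign = (−1)^{21−6} = -1.

-1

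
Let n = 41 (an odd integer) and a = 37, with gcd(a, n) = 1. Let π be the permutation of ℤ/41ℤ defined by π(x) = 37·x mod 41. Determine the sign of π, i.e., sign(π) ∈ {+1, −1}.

Orbit of 10 under x↦37x: [10, 1, 37, 16, 18]… (length divides ord_41(37)).
Cycle type of π: 5×8 + 1; total 9 cycles.
n − c = 41 − 9 = 32; sign = (−1)^32 = +1.

+1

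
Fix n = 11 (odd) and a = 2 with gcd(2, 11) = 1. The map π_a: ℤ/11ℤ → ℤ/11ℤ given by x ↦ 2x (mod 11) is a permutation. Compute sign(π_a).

-1

Orbit of 5 under x↦2x: [5, 10, 9, 7, 3, 6, 1]… (length divides ord_11(2)).
Cycle lengths of π_2 on ℤ/11ℤ: [10, 1]; 2 cycles in total.
2 cycles on 11: each ℓ→(−1)^(ℓ−1), product (−1)^9 = -1.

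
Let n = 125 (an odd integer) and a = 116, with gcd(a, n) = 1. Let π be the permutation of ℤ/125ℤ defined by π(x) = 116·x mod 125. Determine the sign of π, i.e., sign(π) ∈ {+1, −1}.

+1

Orbit of 121 under x↦116x: [121, 36, 51, 41, 6, 71, 111]… (length divides ord_125(116)).
13 cycles of lengths [25, 25, 25, 25, 5, 5, 5, 5, 1, 1, 1, 1, 1].
n − c = 125 − 13 = 112; sign = (−1)^112 = +1.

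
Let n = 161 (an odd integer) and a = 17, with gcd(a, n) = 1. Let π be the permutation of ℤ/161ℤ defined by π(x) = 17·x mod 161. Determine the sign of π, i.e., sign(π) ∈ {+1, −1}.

Orbit of 33 under x↦17x: [33, 78, 38, 2, 34, 95, 5]… (length divides ord_161(17)).
5 cycles of lengths [66, 66, 22, 6, 1].
Σ(ℓ_i−1) = 161−5 = 156; sign = (−1)^156 = +1.
Check: (17/161) = +1 by Zolotarev.

+1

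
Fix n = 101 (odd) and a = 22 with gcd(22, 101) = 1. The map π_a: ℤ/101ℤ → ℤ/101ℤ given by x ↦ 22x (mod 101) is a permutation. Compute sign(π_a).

+1

Trace 84: π^k(84) = [84, 30, 54, 77, 78, 100, 79] for k=0..6.
Decompose π into cycles: lengths [50, 50, 1] (3 cycles, including the fixed point 0).
n − c = 101 − 3 = 98; sign = (−1)^98 = +1.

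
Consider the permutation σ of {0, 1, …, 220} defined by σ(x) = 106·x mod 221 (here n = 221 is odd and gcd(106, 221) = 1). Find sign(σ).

Start at x=123: 123 → 220 → 115 → 35 → 174 → 101 → 98 → … (one orbit).
Decompose π into cycles: lengths [12, 12, 12, 12, 12, 12, 12, 12, 12, 12, 12, 12, 12, 12, 12, 12, 12, 4, 4, 4, 4, 1] (22 cycles, including the fixed point 0).
n − c = 221 − 22 = 199; sign = (−1)^199 = -1.
The Jacobi symbol (106|221) = -1 (Zolotarev) agrees.

-1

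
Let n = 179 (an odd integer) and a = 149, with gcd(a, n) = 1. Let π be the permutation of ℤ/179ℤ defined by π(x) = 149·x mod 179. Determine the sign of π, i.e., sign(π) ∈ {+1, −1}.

Orbit of 17 under x↦149x: [17, 27, 85, 135, 67, 138, 156]… (length divides ord_179(149)).
3 cycles of lengths [89, 89, 1].
Σ(ℓ_i−1) = 179−3 = 176; sign = (−1)^176 = +1.
Zolotarev: (149|179) = +1, matching the cycle-count sign.

+1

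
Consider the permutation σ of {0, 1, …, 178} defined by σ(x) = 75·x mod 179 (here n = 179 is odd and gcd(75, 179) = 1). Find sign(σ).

Start at x=87: 87 → 81 → 168 → 70 → 59 → 129 → 9 → … (one orbit).
π_75 has 3 disjoint cycles with lengths [89, 89, 1] on {0,…,178}.
3 cycles on 179: each ℓ→(−1)^(ℓ−1), product (−1)^176 = +1.
The Jacobi symbol (75|179) = +1 (Zolotarev) agrees.

+1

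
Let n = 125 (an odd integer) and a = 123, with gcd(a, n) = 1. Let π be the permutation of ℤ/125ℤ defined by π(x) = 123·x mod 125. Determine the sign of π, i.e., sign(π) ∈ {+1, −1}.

-1

Start at x=106: 106 → 38 → 49 → 27 → 71 → 108 → 34 → … (one orbit).
Cycle lengths of π_123 on ℤ/125ℤ: [100, 20, 4, 1]; 4 cycles in total.
4 cycles on 125: each ℓ→(−1)^(ℓ−1), product (−1)^121 = -1.
Check: (123/125) = -1 by Zolotarev.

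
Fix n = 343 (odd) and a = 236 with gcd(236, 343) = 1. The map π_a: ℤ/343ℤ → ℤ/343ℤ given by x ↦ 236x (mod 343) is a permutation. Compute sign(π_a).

Trace 227: π^k(227) = [227, 64, 12, 88, 188, 121, 87] for k=0..6.
Cycle type of π: 294 + 42 + 6 + 1; total 4 cycles.
4 cycles on 343: each ℓ→(−1)^(ℓ−1), product (−1)^339 = -1.

-1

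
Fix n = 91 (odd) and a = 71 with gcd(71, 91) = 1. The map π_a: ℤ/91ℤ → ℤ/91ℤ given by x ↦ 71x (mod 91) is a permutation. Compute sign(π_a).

Trace 1: π^k(1) = [1, 71, 36, 8, 22, 15, 64] for k=0..6.
Cycle lengths of π_71 on ℤ/91ℤ: [12, 12, 12, 12, 12, 12, 12, 1, 1, 1, 1, 1, 1, 1]; 14 cycles in total.
14 cycles on 91: each ℓ→(−1)^(ℓ−1), product (−1)^77 = -1.

-1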